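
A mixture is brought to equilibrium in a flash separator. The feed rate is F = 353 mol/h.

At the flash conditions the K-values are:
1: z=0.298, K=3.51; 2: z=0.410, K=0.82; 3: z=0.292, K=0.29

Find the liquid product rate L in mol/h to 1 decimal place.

L = 209.9 mol/h

Material balance + equilibrium reduce to Σ zᵢ(Kᵢ−1)/(1+ψ(Kᵢ−1)) = 0.
Feasibility: ΣzᵢKᵢ = 1.467, Σzᵢ/Kᵢ = 1.592 — both > 1, two phases present.
Newton iteration, ψ⁰ = 0.33:
  ψ = 0.330: g = 0.0599, g' = -0.828 → ψ = 0.402
  ψ = 0.402: g = 0.0024, g' = -0.769 → ψ = 0.405
Converged at ψ = 0.405.
Then V = ψ·F = 0.4054·353 = 143.1 mol/h and L = F − V = 209.9 mol/h.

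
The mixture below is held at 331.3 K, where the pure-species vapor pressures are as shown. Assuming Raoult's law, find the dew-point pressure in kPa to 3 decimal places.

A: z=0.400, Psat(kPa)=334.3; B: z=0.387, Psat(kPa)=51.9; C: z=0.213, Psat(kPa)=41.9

Pdew = 72.798 kPa

At the dew point ψ → 1, so Σzᵢ/Kᵢ = 1 with Kᵢ = Pᵢˢᵃᵗ/P ⇒ 1/P = Σzᵢ/Pᵢˢᵃᵗ.
1/P = 0.400/334.3 + 0.387/51.9 + 0.213/41.9 = 0.013737 ⇒ P = 72.798 kPa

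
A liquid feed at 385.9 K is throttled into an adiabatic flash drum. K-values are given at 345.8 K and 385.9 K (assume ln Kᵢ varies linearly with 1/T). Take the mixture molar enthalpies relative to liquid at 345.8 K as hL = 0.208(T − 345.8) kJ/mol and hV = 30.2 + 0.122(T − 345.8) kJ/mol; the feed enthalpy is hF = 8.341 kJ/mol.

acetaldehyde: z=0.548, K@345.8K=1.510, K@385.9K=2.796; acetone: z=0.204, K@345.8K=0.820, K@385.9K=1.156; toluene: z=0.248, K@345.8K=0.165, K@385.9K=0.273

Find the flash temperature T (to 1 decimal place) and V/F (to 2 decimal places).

T = 349.7 K, V/F = 0.25

Adiabatic flash: solve Rachford–Rice at each trial T, then check hF = ψ·hV(T) + (1−ψ)·hL(T).
  T = 345.8 K: K = (1.510, 0.820, 0.165), RR gives ψ = 0.108, H_out = 3.247 kJ/mol
  T = 385.9 K: K = (2.796, 1.156, 0.273), RR gives ψ = 0.801, H_out = 29.774 kJ/mol
  T = 365.9 K: K = (2.091, 0.983, 0.215), RR gives ψ = 0.587, H_out = 20.905 kJ/mol
  T = 355.9 K: K = (1.787, 0.901, 0.189), RR gives ψ = 0.417, H_out = 14.319 kJ/mol
  T = 350.9 K: K = (1.646, 0.860, 0.177), RR gives ψ = 0.291, H_out = 9.714 kJ/mol
  T = 348.4 K: K = (1.578, 0.840, 0.171), RR gives ψ = 0.210, H_out = 6.838 kJ/mol
  T = 349.6 K: K = (1.611, 0.850, 0.174), RR gives ψ = 0.251, H_out = 8.278 kJ/mol
Linear interpolation between T = 349.6 (H_out = 8.278) and T = 350.9 (H_out = 9.714) on hF = 8.341 gives T ≈ 349.7 K, at which ψ = 0.25.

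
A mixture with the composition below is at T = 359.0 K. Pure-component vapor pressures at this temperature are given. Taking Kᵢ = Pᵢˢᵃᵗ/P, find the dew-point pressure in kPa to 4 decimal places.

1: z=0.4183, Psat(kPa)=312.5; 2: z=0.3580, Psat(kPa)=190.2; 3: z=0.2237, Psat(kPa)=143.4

At the dew point ψ → 1, so Σzᵢ/Kᵢ = 1 with Kᵢ = Pᵢˢᵃᵗ/P ⇒ 1/P = Σzᵢ/Pᵢˢᵃᵗ.
1/P = 0.4183/312.5 + 0.3580/190.2 + 0.2237/143.4 = 0.0047808 ⇒ P = 209.1717 kPa

Pdew = 209.1717 kPa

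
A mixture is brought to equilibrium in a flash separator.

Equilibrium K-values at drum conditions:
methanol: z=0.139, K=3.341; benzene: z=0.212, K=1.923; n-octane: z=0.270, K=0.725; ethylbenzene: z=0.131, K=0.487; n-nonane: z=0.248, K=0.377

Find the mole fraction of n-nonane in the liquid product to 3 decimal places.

Material balance + equilibrium reduce to Σ zᵢ(Kᵢ−1)/(1+V/F(Kᵢ−1)) = 0.
Feasibility: ΣzᵢKᵢ = 1.225, Σzᵢ/Kᵢ = 1.451 — both > 1, two phases present.
Newton iteration, V/F⁰ = 0.5:
  V/F = 0.500: g = -0.1171, g' = -0.539 → V/F = 0.283
  V/F = 0.283: g = 0.0043, g' = -0.602 → V/F = 0.290
Converged at V/F = 0.290.
Compositions from xᵢ = zᵢ/(1+V/F(Kᵢ−1)), yᵢ = Kᵢxᵢ:
  methanol: x = 0.083, y = 0.277
  benzene: x = 0.167, y = 0.322
  n-octane: x = 0.293, y = 0.213
  ethylbenzene: x = 0.154, y = 0.075
  n-nonane: x = 0.303, y = 0.114

x_n-nonane = 0.303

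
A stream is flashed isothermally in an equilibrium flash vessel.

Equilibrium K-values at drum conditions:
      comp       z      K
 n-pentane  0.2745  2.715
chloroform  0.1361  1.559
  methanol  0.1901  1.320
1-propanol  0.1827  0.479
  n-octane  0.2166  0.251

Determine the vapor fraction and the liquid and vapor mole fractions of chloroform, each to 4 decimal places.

Newton iteration, ψ⁰ = 0.31:
  ψ = 0.3100: g = 0.10273, g' = -0.6678 → ψ = 0.4638
  ψ = 0.4638: g = 0.00146, g' = -0.6636 → ψ = 0.4660
Converged at ψ = 0.4660.
Compositions from xᵢ = zᵢ/(1+ψ(Kᵢ−1)), yᵢ = Kᵢxᵢ:
  n-pentane: x = 0.1526, y = 0.4142
  chloroform: x = 0.1080, y = 0.1683
  methanol: x = 0.1654, y = 0.2184
  1-propanol: x = 0.2413, y = 0.1156
  n-octane: x = 0.3328, y = 0.0835

ψ = 0.4660, x_chloroform = 0.1080, y_chloroform = 0.1683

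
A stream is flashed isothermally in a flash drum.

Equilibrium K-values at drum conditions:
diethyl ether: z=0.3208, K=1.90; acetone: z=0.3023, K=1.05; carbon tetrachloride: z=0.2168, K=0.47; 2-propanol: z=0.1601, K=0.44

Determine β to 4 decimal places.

β = 0.2933

Rachford–Rice: g(β) = Σ zᵢ(Kᵢ−1)/(1+β(Kᵢ−1)) = 0.
g(0) = ΣzᵢKᵢ − 1 = 0.0993 and g(1) = 1 − Σzᵢ/Kᵢ = -0.2819, so a root lies in (0, 1).
Newton–Raphson from β = 0.39:
  β = 0.3900: g = -0.03102, g' = -0.3220 → β = 0.2937
  β = 0.2937: g = -0.00013, g' = -0.3206 → β = 0.2933
Converged at β = 0.2933.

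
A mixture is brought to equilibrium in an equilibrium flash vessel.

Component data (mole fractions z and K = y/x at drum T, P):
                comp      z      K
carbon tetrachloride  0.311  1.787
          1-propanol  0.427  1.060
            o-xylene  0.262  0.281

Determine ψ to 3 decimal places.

Material balance + equilibrium reduce to Σ zᵢ(Kᵢ−1)/(1+ψ(Kᵢ−1)) = 0.
Check two-phase: ΣzᵢKᵢ = 1.082 > 1 and Σzᵢ/Kᵢ = 1.509 > 1, so g(0) = 0.082 > 0 and g(1) = -0.509 < 0.
Newton–Raphson from ψ = 0.5:
  ψ = 0.500: g = -0.0936, g' = -0.431 → ψ = 0.283
  ψ = 0.283: g = -0.0110, g' = -0.344 → ψ = 0.251
  ψ = 0.251: g = -0.0001, g' = -0.337 → ψ = 0.250
Converged at ψ = 0.250.

ψ = 0.250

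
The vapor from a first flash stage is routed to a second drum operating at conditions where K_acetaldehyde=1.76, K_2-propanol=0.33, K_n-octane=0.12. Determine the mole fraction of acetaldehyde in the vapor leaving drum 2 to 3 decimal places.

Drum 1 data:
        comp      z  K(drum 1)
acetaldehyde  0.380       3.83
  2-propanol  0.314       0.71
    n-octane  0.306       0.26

Drum 1:
Rachford–Rice: g(ψ₁) = Σ zᵢ(Kᵢ−1)/(1+ψ₁(Kᵢ−1)) = 0.
Check two-phase: ΣzᵢKᵢ = 1.758 > 1 and Σzᵢ/Kᵢ = 1.718 > 1, so g(0) = 0.758 > 0 and g(1) = -0.718 < 0.
Iterate (Newton) starting at ψ₁ = 0.44:
  ψ₁ = 0.440: g = 0.0388, g' = -1.007 → ψ₁ = 0.479
Converged at ψ₁ = 0.479.
Drum-1 compositions:
  acetaldehyde: x = 0.161, y = 0.618
  2-propanol: x = 0.365, y = 0.259
  n-octane: x = 0.474, y = 0.123
Drum-2 feed = drum-1 vapor: z₂ = (0.6178, 0.2589, 0.1232).
Drum 2:
Rachford–Rice: g(ψ₂) = Σ zᵢ(Kᵢ−1)/(1+ψ₂(Kᵢ−1)) = 0.
Feasibility: ΣzᵢKᵢ = 1.188, Σzᵢ/Kᵢ = 2.163 — both > 1, two phases present.
Newton iteration, ψ₂⁰ = 0.49:
  ψ₂ = 0.490: g = -0.1068, g' = -0.742 → ψ₂ = 0.346
  ψ₂ = 0.346: g = -0.0100, g' = -0.618 → ψ₂ = 0.330
Converged at ψ₂ = 0.330.
  acetaldehyde: x = 0.494, y = 0.869
  2-propanol: x = 0.332, y = 0.110
  n-octane: x = 0.174, y = 0.021

y_acetaldehyde (drum 2) = 0.869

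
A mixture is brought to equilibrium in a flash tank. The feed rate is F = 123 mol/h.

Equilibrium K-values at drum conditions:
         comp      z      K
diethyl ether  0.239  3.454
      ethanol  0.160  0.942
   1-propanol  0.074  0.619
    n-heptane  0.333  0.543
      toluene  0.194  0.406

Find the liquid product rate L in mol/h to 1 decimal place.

Rachford–Rice: g(V/F) = Σ zᵢ(Kᵢ−1)/(1+V/F(Kᵢ−1)) = 0.
Feasibility: ΣzᵢKᵢ = 1.282, Σzᵢ/Kᵢ = 1.450 — both > 1, two phases present.
Newton iteration, V/F⁰ = 0.5:
  V/F = 0.500: g = -0.1422, g' = -0.563 → V/F = 0.247
  V/F = 0.247: g = 0.0179, g' = -0.754 → V/F = 0.271
Converged at V/F = 0.271.
Then V = V/F·F = 0.2715·123 = 33.4 mol/h and L = F − V = 89.6 mol/h.

L = 89.6 mol/h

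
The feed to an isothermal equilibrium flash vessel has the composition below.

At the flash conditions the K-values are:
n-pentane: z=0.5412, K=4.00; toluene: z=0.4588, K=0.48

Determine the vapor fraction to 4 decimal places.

ψ = 0.8878

Let ψ = V/F and solve Σ zᵢ(Kᵢ−1)/(1+ψ(Kᵢ−1)) = 0.
Check two-phase: ΣzᵢKᵢ = 2.3850 > 1 and Σzᵢ/Kᵢ = 1.0911 > 1, so g(0) = 1.3850 > 0 and g(1) = -0.0911 < 0.
Iterate (Newton) starting at ψ = 0.36:
  ψ = 0.3600: g = 0.48705, g' = -1.3136 → ψ = 0.7308
  ψ = 0.7308: g = 0.12380, g' = -0.8007 → ψ = 0.8854
  ψ = 0.8854: g = 0.00194, g' = -0.7905 → ψ = 0.8878
Converged at ψ = 0.8878.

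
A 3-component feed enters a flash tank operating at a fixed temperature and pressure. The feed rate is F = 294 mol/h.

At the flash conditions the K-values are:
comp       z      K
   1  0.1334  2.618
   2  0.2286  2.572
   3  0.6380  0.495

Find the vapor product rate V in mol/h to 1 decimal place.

Let ψ = V/F and solve Σ zᵢ(Kᵢ−1)/(1+ψ(Kᵢ−1)) = 0.
Feasibility: ΣzᵢKᵢ = 1.2530, Σzᵢ/Kᵢ = 1.4287 — both > 1, two phases present.
Iterate (Newton) starting at ψ = 0.5:
  ψ = 0.5000: g = -0.11050, g' = -0.5750 → ψ = 0.3078
  ψ = 0.3078: g = 0.00475, g' = -0.6403 → ψ = 0.3153
Converged at ψ = 0.3153.
Then V = ψ·F = 0.3153·294 = 92.7 mol/h and L = F − V = 201.3 mol/h.

V = 92.7 mol/h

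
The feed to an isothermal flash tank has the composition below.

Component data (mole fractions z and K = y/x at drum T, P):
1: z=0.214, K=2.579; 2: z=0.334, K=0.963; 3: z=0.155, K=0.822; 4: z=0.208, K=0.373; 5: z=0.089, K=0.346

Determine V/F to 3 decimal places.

V/F = 0.199

Rachford–Rice: g(V/F) = Σ zᵢ(Kᵢ−1)/(1+V/F(Kᵢ−1)) = 0.
Feasibility: ΣzᵢKᵢ = 1.109, Σzᵢ/Kᵢ = 1.433 — both > 1, two phases present.
Newton–Raphson from V/F = 0.5:
  V/F = 0.500: g = -0.1305, g' = -0.431 → V/F = 0.197
  V/F = 0.197: g = 0.0011, g' = -0.473 → V/F = 0.199
Converged at V/F = 0.199.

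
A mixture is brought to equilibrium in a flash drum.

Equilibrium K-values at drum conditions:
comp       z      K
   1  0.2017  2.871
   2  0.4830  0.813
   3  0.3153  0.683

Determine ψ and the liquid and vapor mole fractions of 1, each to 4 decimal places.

Material balance + equilibrium reduce to Σ zᵢ(Kᵢ−1)/(1+ψ(Kᵢ−1)) = 0.
Feasibility: ΣzᵢKᵢ = 1.1871, Σzᵢ/Kᵢ = 1.1260 — both > 1, two phases present.
Newton iteration, ψ⁰ = 0.5:
  ψ = 0.5000: g = -0.02343, g' = -0.2538 → ψ = 0.4077
  ψ = 0.4077: g = 0.00153, g' = -0.2888 → ψ = 0.4130
Converged at ψ = 0.4130.
Compositions from xᵢ = zᵢ/(1+ψ(Kᵢ−1)), yᵢ = Kᵢxᵢ:
  1: x = 0.1138, y = 0.3267
  2: x = 0.5234, y = 0.4255
  3: x = 0.3628, y = 0.2478

ψ = 0.4130, x_1 = 0.1138, y_1 = 0.3267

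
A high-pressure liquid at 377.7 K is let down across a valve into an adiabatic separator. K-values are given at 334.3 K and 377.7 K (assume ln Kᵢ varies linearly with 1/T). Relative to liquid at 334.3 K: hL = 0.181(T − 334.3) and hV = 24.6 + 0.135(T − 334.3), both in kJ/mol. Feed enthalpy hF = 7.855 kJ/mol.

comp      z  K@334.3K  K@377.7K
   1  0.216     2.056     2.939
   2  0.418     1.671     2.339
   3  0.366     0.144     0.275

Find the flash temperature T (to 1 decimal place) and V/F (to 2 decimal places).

T = 336.5 K, V/F = 0.30

Adiabatic flash: solve Rachford–Rice at each trial T, then check hF = ψ·hV(T) + (1−ψ)·hL(T).
  T = 334.3 K: K = (2.056, 1.671, 0.144), RR gives ψ = 0.280, H_out = 6.891 kJ/mol
  T = 377.7 K: K = (2.939, 2.339, 0.275), RR gives ψ = 0.634, H_out = 22.176 kJ/mol
  T = 356.0 K: K = (2.485, 1.997, 0.203), RR gives ψ = 0.477, H_out = 15.176 kJ/mol
  T = 345.1 K: K = (2.266, 1.831, 0.172), RR gives ψ = 0.387, H_out = 11.291 kJ/mol
  T = 339.7 K: K = (2.160, 1.751, 0.157), RR gives ψ = 0.337, H_out = 9.182 kJ/mol
  T = 337.0 K: K = (2.108, 1.711, 0.151), RR gives ψ = 0.309, H_out = 8.063 kJ/mol
  T = 335.6 K: K = (2.081, 1.690, 0.147), RR gives ψ = 0.295, H_out = 7.463 kJ/mol
Linear interpolation between T = 335.6 (H_out = 7.463) and T = 337.0 (H_out = 8.063) on hF = 7.855 gives T ≈ 336.5 K, at which ψ = 0.30.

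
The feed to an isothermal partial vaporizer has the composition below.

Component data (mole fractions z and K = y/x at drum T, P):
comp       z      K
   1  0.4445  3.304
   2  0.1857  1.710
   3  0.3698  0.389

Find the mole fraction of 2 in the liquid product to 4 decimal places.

Material balance + equilibrium reduce to Σ zᵢ(Kᵢ−1)/(1+ψ(Kᵢ−1)) = 0.
Check two-phase: ΣzᵢKᵢ = 1.9300 > 1 and Σzᵢ/Kᵢ = 1.1938 > 1, so g(0) = 0.9300 > 0 and g(1) = -0.1938 < 0.
Newton–Raphson from ψ = 0.5:
  ψ = 0.5000: g = 0.24786, g' = -0.8467 → ψ = 0.7927
  ψ = 0.7927: g = 0.00851, g' = -0.8529 → ψ = 0.8027
Converged at ψ = 0.8027.
Compositions from xᵢ = zᵢ/(1+ψ(Kᵢ−1)), yᵢ = Kᵢxᵢ:
  1: x = 0.1560, y = 0.5154
  2: x = 0.1183, y = 0.2023
  3: x = 0.7257, y = 0.2823

x_2 = 0.1183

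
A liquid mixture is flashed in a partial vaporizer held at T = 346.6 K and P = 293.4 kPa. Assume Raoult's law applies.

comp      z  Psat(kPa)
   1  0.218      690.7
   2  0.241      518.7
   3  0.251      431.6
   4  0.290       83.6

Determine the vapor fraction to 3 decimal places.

ψ = 0.627

Raoult's law: Kᵢ = Pᵢˢᵃᵗ/P = Pᵢˢᵃᵗ/293.4.
  K_1 = 690.7/293.4 = 2.35412, K_2 = 518.7/293.4 = 1.76789, K_3 = 431.6/293.4 = 1.47103, K_4 = 83.6/293.4 = 0.28494
Material balance + equilibrium reduce to Σ zᵢ(Kᵢ−1)/(1+ψ(Kᵢ−1)) = 0.
Check two-phase: ΣzᵢKᵢ = 1.391 > 1 and Σzᵢ/Kᵢ = 1.417 > 1, so g(0) = 0.391 > 0 and g(1) = -0.417 < 0.
Newton iteration, ψ⁰ = 0.5:
  ψ = 0.500: g = 0.0827, g' = -0.612 → ψ = 0.635
  ψ = 0.635: g = -0.0058, g' = -0.710 → ψ = 0.627
Converged at ψ = 0.627.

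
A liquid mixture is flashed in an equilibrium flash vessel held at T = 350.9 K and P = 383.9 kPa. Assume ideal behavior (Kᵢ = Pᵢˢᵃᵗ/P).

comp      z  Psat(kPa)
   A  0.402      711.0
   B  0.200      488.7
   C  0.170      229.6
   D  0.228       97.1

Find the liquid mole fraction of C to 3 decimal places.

Raoult's law: Kᵢ = Pᵢˢᵃᵗ/P = Pᵢˢᵃᵗ/383.9.
  K_A = 711.0/383.9 = 1.85204, K_B = 488.7/383.9 = 1.27299, K_C = 229.6/383.9 = 0.59807, K_D = 97.1/383.9 = 0.25293
Rachford–Rice: g(V/F) = Σ zᵢ(Kᵢ−1)/(1+V/F(Kᵢ−1)) = 0.
Check two-phase: ΣzᵢKᵢ = 1.158 > 1 and Σzᵢ/Kᵢ = 1.560 > 1, so g(0) = 0.158 > 0 and g(1) = -0.560 < 0.
Newton–Raphson from V/F = 0.51:
  V/F = 0.510: g = -0.0744, g' = -0.529 → V/F = 0.369
  V/F = 0.369: g = -0.0053, g' = -0.462 → V/F = 0.358
Converged at V/F = 0.358.
Compositions from xᵢ = zᵢ/(1+V/F(Kᵢ−1)), yᵢ = Kᵢxᵢ:
  A: x = 0.308, y = 0.571
  B: x = 0.182, y = 0.232
  C: x = 0.199, y = 0.119
  D: x = 0.311, y = 0.079

x_C = 0.199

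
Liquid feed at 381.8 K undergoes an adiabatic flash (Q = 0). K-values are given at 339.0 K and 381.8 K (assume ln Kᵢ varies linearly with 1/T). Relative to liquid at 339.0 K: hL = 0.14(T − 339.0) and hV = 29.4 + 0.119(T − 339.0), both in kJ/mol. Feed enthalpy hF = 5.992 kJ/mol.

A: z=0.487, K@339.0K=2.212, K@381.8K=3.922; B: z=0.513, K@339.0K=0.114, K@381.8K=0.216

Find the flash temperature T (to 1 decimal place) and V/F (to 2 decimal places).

T = 343.7 K, V/F = 0.18

Adiabatic flash: solve Rachford–Rice at each trial T, then check hF = ψ·hV(T) + (1−ψ)·hL(T).
  T = 339.0 K: K = (2.212, 0.114), RR gives ψ = 0.126, H_out = 3.716 kJ/mol
  T = 381.8 K: K = (3.922, 0.216), RR gives ψ = 0.446, H_out = 18.692 kJ/mol
  T = 360.4 K: K = (2.996, 0.160), RR gives ψ = 0.323, H_out = 12.338 kJ/mol
  T = 349.7 K: K = (2.586, 0.136), RR gives ψ = 0.240, H_out = 8.502 kJ/mol
  T = 344.4 K: K = (2.396, 0.125), RR gives ψ = 0.189, H_out = 6.291 kJ/mol
  T = 341.7 K: K = (2.303, 0.119), RR gives ψ = 0.159, H_out = 5.051 kJ/mol
  T = 343.0 K: K = (2.348, 0.122), RR gives ψ = 0.174, H_out = 5.659 kJ/mol
Linear interpolation between T = 343.0 (H_out = 5.659) and T = 344.4 (H_out = 6.291) on hF = 5.992 gives T ≈ 343.7 K, at which ψ = 0.18.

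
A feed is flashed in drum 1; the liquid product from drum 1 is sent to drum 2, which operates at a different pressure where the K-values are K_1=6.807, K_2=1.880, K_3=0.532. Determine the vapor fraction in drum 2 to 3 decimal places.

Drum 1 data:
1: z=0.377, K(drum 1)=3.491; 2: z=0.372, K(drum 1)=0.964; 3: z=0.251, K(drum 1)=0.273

Drum 1:
Rachford–Rice: g(ψ₁) = Σ zᵢ(Kᵢ−1)/(1+ψ₁(Kᵢ−1)) = 0.
g(0) = ΣzᵢKᵢ − 1 = 0.743 and g(1) = 1 − Σzᵢ/Kᵢ = -0.413, so a root lies in (0, 1).
Newton iteration, ψ₁⁰ = 0.36:
  ψ₁ = 0.360: g = 0.2344, g' = -0.894 → ψ₁ = 0.622
  ψ₁ = 0.622: g = 0.0215, g' = -0.803 → ψ₁ = 0.649
Converged at ψ₁ = 0.649.
Drum-1 compositions:
  1: x = 0.144, y = 0.503
  2: x = 0.381, y = 0.367
  3: x = 0.475, y = 0.130
Drum-2 feed = drum-1 liquid: z₂ = (0.1441, 0.3809, 0.4750).
Drum 2:
Rachford–Rice: g(ψ₂) = Σ zᵢ(Kᵢ−1)/(1+ψ₂(Kᵢ−1)) = 0.
Check two-phase: ΣzᵢKᵢ = 1.950 > 1 and Σzᵢ/Kᵢ = 1.117 > 1, so g(0) = 0.950 > 0 and g(1) = -0.117 < 0.
Newton–Raphson from ψ₂ = 0.6:
  ψ₂ = 0.600: g = 0.0969, g' = -0.569 → ψ₂ = 0.770
  ψ₂ = 0.770: g = 0.0051, g' = -0.521 → ψ₂ = 0.780
Converged at ψ₂ = 0.780.
  1: x = 0.026, y = 0.177
  2: x = 0.226, y = 0.425
  3: x = 0.748, y = 0.398

V/F (drum 2) = 0.780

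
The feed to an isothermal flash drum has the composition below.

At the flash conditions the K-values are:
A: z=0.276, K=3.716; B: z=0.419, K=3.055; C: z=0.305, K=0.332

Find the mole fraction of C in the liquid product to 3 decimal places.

x_C = 0.774

Let ψ = V/F and solve Σ zᵢ(Kᵢ−1)/(1+ψ(Kᵢ−1)) = 0.
g(0) = ΣzᵢKᵢ − 1 = 1.407 and g(1) = 1 − Σzᵢ/Kᵢ = -0.130, so a root lies in (0, 1).
Newton–Raphson from ψ = 0.35:
  ψ = 0.350: g = 0.6192, g' = -1.366 → ψ = 0.803
  ψ = 0.803: g = 0.1206, g' = -1.087 → ψ = 0.914
  ψ = 0.914: g = -0.0093, g' = -1.280 → ψ = 0.907
Converged at ψ = 0.907.
Compositions from xᵢ = zᵢ/(1+ψ(Kᵢ−1)), yᵢ = Kᵢxᵢ:
  A: x = 0.080, y = 0.296
  B: x = 0.146, y = 0.447
  C: x = 0.774, y = 0.257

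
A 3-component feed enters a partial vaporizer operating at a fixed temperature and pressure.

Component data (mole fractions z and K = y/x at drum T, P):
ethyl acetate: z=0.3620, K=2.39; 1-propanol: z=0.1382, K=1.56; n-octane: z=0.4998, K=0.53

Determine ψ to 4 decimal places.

Let ψ = V/F and solve Σ zᵢ(Kᵢ−1)/(1+ψ(Kᵢ−1)) = 0.
g(0) = ΣzᵢKᵢ − 1 = 0.3457 and g(1) = 1 − Σzᵢ/Kᵢ = -0.1831, so a root lies in (0, 1).
Newton iteration, ψ⁰ = 0.5:
  ψ = 0.5000: g = 0.05026, g' = -0.4586 → ψ = 0.6096
  ψ = 0.6096: g = 0.00084, g' = -0.4459 → ψ = 0.6115
Converged at ψ = 0.6115.

ψ = 0.6115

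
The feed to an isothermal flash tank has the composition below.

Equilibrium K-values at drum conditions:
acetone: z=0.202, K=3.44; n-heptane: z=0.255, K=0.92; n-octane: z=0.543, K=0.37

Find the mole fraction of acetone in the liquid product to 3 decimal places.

Material balance + equilibrium reduce to Σ zᵢ(Kᵢ−1)/(1+V/F(Kᵢ−1)) = 0.
g(0) = ΣzᵢKᵢ − 1 = 0.130 and g(1) = 1 − Σzᵢ/Kᵢ = -0.803, so a root lies in (0, 1).
Newton iteration, V/F⁰ = 0.66:
  V/F = 0.660: g = -0.4183, g' = -0.810 → V/F = 0.143
  V/F = 0.143: g = -0.0316, g' = -0.922 → V/F = 0.109
  V/F = 0.109: g = 0.0013, g' = -1.000 → V/F = 0.110
Converged at V/F = 0.110.
Compositions from xᵢ = zᵢ/(1+V/F(Kᵢ−1)), yᵢ = Kᵢxᵢ:
  acetone: x = 0.159, y = 0.547
  n-heptane: x = 0.257, y = 0.237
  n-octane: x = 0.584, y = 0.216

x_acetone = 0.159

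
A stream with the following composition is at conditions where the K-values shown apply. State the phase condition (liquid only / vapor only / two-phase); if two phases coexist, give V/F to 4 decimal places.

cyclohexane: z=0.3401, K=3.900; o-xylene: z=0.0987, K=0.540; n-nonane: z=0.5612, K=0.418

ΣzᵢKᵢ = 1.6143; Σzᵢ/Kᵢ = 1.6126.
Both exceed 1, so a two-phase solution exists.
Newton–Raphson from ψ = 0.45:
  ψ = 0.4500: g = -0.07187, g' = -0.9205 → ψ = 0.3719
  ψ = 0.3719: g = 0.00289, g' = -1.0021 → ψ = 0.3748
Converged at ψ = 0.3748.

two-phase, V/F = 0.3748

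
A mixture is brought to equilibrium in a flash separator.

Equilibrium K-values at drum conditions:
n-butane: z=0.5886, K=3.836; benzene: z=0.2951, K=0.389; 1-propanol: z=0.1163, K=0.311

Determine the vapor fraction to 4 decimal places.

Newton–Raphson from ψ = 0.5:
  ψ = 0.5000: g = 0.30849, g' = -1.1666 → ψ = 0.7644
  ψ = 0.7644: g = 0.01930, g' = -1.1061 → ψ = 0.7819
  ψ = 0.7819: g = -0.00012, g' = -1.1207 → ψ = 0.7818
Converged at ψ = 0.7818.

ψ = 0.7818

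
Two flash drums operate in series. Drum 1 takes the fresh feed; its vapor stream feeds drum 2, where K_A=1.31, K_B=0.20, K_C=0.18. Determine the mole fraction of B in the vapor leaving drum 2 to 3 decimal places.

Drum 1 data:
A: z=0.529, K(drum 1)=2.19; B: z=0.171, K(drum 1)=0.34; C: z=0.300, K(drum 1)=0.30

Drum 1:
Rachford–Rice: g(ψ₁) = Σ zᵢ(Kᵢ−1)/(1+ψ₁(Kᵢ−1)) = 0.
Check two-phase: ΣzᵢKᵢ = 1.307 > 1 and Σzᵢ/Kᵢ = 1.744 > 1, so g(0) = 0.307 > 0 and g(1) = -0.744 < 0.
Iterate (Newton) starting at ψ₁ = 0.59:
  ψ₁ = 0.590: g = -0.1727, g' = -0.885 → ψ₁ = 0.395
  ψ₁ = 0.395: g = -0.0145, g' = -0.764 → ψ₁ = 0.376
Converged at ψ₁ = 0.376.
Drum-1 compositions:
  A: x = 0.366, y = 0.801
  B: x = 0.227, y = 0.077
  C: x = 0.407, y = 0.122
Drum-2 feed = drum-1 vapor: z₂ = (0.8006, 0.0773, 0.1221).
Drum 2:
Rachford–Rice: g(ψ₂) = Σ zᵢ(Kᵢ−1)/(1+ψ₂(Kᵢ−1)) = 0.
Check two-phase: ΣzᵢKᵢ = 1.086 > 1 and Σzᵢ/Kᵢ = 1.676 > 1, so g(0) = 0.086 > 0 and g(1) = -0.676 < 0.
Newton–Raphson from ψ₂ = 0.5:
  ψ₂ = 0.500: g = -0.0579, g' = -0.431 → ψ₂ = 0.366
  ψ₂ = 0.366: g = -0.0075, g' = -0.328 → ψ₂ = 0.343
  ψ₂ = 0.343: g = -0.0001, g' = -0.316 → ψ₂ = 0.342
Converged at ψ₂ = 0.342.
  A: x = 0.724, y = 0.948
  B: x = 0.106, y = 0.021
  C: x = 0.170, y = 0.031

y_B (drum 2) = 0.021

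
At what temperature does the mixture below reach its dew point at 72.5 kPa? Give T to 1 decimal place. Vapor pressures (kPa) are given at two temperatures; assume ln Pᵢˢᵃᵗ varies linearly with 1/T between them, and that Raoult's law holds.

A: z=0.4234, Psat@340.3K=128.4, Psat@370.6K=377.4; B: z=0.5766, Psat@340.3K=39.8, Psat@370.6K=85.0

Dew-point temperature: Σzᵢ·P/Pᵢˢᵃᵗ(T) = 1. Interpolate ln Pᵢˢᵃᵗ = aᵢ + bᵢ/T.
  T = 340.3 K: ΣzᵢP/Pᵢˢᵃᵗ = 1.2894
  T = 370.6 K: ΣzᵢP/Pᵢˢᵃᵗ = 0.5731
  T = 355.5 K: ΣzᵢP/Pᵢˢᵃᵗ = 0.8423
  T = 347.9 K: ΣzᵢP/Pᵢˢᵃᵗ = 1.0368
  T = 351.7 K: ΣzᵢP/Pᵢˢᵃᵗ = 0.9334
  T = 349.8 K: ΣzᵢP/Pᵢˢᵃᵗ = 0.9834
Interpolating between 347.9 K and 349.8 K gives T ≈ 349.2 K.

T = 349.2 K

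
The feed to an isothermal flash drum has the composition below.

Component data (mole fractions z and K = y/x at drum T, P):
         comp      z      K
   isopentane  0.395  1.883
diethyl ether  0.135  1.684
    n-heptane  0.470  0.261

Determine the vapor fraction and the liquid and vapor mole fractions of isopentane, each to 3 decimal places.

ψ = 0.152, x_isopentane = 0.348, y_isopentane = 0.656

Rachford–Rice: g(ψ) = Σ zᵢ(Kᵢ−1)/(1+ψ(Kᵢ−1)) = 0.
Feasibility: ΣzᵢKᵢ = 1.094, Σzᵢ/Kᵢ = 2.091 — both > 1, two phases present.
Newton iteration, ψ⁰ = 0.5:
  ψ = 0.500: g = -0.2401, g' = -0.829 → ψ = 0.210
  ψ = 0.210: g = -0.0364, g' = -0.627 → ψ = 0.152
Converged at ψ = 0.152.
Compositions from xᵢ = zᵢ/(1+ψ(Kᵢ−1)), yᵢ = Kᵢxᵢ:
  isopentane: x = 0.348, y = 0.656
  diethyl ether: x = 0.122, y = 0.206
  n-heptane: x = 0.529, y = 0.138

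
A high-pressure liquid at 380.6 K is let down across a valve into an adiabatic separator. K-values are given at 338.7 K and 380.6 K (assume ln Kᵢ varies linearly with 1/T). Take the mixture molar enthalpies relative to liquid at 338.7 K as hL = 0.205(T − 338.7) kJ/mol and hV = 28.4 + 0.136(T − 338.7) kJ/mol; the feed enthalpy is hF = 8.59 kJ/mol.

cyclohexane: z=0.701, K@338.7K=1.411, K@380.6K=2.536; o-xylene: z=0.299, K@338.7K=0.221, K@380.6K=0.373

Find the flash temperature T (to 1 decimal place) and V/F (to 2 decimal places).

Adiabatic flash: solve Rachford–Rice at each trial T, then check hF = ψ·hV(T) + (1−ψ)·hL(T).
  T = 338.7 K: K = (1.411, 0.221), RR gives ψ = 0.172, H_out = 4.896 kJ/mol
  T = 380.6 K: K = (2.536, 0.373), RR gives ψ = 0.923, H_out = 32.143 kJ/mol
  T = 359.6 K: K = (1.923, 0.291), RR gives ψ = 0.665, H_out = 22.217 kJ/mol
  T = 349.1 K: K = (1.654, 0.255), RR gives ψ = 0.483, H_out = 15.503 kJ/mol
  T = 343.9 K: K = (1.529, 0.237), RR gives ψ = 0.354, H_out = 11.005 kJ/mol
  T = 341.3 K: K = (1.469, 0.229), RR gives ψ = 0.272, H_out = 8.221 kJ/mol
  T = 342.6 K: K = (1.499, 0.233), RR gives ψ = 0.315, H_out = 9.670 kJ/mol
Linear interpolation between T = 341.3 (H_out = 8.221) and T = 342.6 (H_out = 9.670) on hF = 8.59 gives T ≈ 341.6 K, at which ψ = 0.28.

T = 341.6 K, V/F = 0.28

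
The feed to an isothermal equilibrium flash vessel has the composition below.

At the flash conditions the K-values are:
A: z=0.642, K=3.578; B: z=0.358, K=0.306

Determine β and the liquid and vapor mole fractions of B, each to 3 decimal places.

β = 0.786, x_B = 0.788, y_B = 0.241

Iterate (Newton) starting at β = 0.5:
  β = 0.500: g = 0.3426, g' = -1.219 → β = 0.781
  β = 0.781: g = 0.0066, g' = -1.292 → β = 0.786
Converged at β = 0.786.
Compositions from xᵢ = zᵢ/(1+β(Kᵢ−1)), yᵢ = Kᵢxᵢ:
  A: x = 0.212, y = 0.759
  B: x = 0.788, y = 0.241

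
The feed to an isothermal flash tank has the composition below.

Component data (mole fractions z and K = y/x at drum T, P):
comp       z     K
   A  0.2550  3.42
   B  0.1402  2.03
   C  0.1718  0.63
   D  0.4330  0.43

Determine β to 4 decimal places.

Material balance + equilibrium reduce to Σ zᵢ(Kᵢ−1)/(1+β(Kᵢ−1)) = 0.
g(0) = ΣzᵢKᵢ − 1 = 0.4511 and g(1) = 1 − Σzᵢ/Kᵢ = -0.4233, so a root lies in (0, 1).
Newton iteration, β⁰ = 0.5:
  β = 0.5000: g = -0.04864, g' = -0.6812 → β = 0.4286
  β = 0.4286: g = 0.00095, g' = -0.7110 → β = 0.4299
Converged at β = 0.4299.

β = 0.4299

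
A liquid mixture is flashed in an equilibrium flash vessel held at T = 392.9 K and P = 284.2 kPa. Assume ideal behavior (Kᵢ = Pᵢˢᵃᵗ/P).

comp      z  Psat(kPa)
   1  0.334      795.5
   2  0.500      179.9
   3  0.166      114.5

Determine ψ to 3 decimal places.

ψ = 0.407

Raoult's law: Kᵢ = Pᵢˢᵃᵗ/P = Pᵢˢᵃᵗ/284.2.
  K_1 = 795.5/284.2 = 2.79909, K_2 = 179.9/284.2 = 0.63300, K_3 = 114.5/284.2 = 0.40289
Let ψ = V/F and solve Σ zᵢ(Kᵢ−1)/(1+ψ(Kᵢ−1)) = 0.
Feasibility: ΣzᵢKᵢ = 1.318, Σzᵢ/Kᵢ = 1.321 — both > 1, two phases present.
Newton–Raphson from ψ = 0.31:
  ψ = 0.310: g = 0.0571, g' = -0.620 → ψ = 0.402
  ψ = 0.402: g = 0.0030, g' = -0.559 → ψ = 0.407
Converged at ψ = 0.407.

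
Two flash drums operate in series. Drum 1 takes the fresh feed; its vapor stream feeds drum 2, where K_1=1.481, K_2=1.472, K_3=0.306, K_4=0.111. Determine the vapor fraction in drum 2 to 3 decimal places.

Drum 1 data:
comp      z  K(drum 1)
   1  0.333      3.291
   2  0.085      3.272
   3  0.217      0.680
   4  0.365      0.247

V/F (drum 2) = 0.257

Drum 1:
Iterate (Newton) starting at ψ₁ = 0.57:
  ψ₁ = 0.570: g = -0.1514, g' = -1.080 → ψ₁ = 0.430
  ψ₁ = 0.430: g = -0.0048, g' = -1.038 → ψ₁ = 0.425
Converged at ψ₁ = 0.425.
Drum-1 compositions:
  1: x = 0.169, y = 0.555
  2: x = 0.043, y = 0.141
  3: x = 0.251, y = 0.171
  4: x = 0.537, y = 0.133
Drum-2 feed = drum-1 vapor: z₂ = (0.5551, 0.1415, 0.1708, 0.1326).
Drum 2:
Let ψ₂ = V/F and solve Σ zᵢ(Kᵢ−1)/(1+ψ₂(Kᵢ−1)) = 0.
g(0) = ΣzᵢKᵢ − 1 = 0.097 and g(1) = 1 − Σzᵢ/Kᵢ = -1.224, so a root lies in (0, 1).
Newton iteration, ψ₂⁰ = 0.56:
  ψ₂ = 0.560: g = -0.1655, g' = -0.735 → ψ₂ = 0.335
  ψ₂ = 0.335: g = -0.0347, g' = -0.471 → ψ₂ = 0.261
  ψ₂ = 0.261: g = -0.0017, g' = -0.427 → ψ₂ = 0.257
Converged at ψ₂ = 0.257.
  1: x = 0.494, y = 0.732
  2: x = 0.126, y = 0.186
  3: x = 0.208, y = 0.064
  4: x = 0.172, y = 0.019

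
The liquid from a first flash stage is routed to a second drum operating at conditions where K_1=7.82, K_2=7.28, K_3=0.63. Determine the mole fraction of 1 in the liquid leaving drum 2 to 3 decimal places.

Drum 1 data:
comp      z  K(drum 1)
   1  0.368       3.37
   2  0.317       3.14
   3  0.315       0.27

Drum 1:
Newton iteration, ψ₁⁰ = 0.37:
  ψ₁ = 0.370: g = 0.5282, g' = -1.354 → ψ₁ = 0.760
  ψ₁ = 0.760: g = 0.0530, g' = -1.321 → ψ₁ = 0.800
  ψ₁ = 0.800: g = -0.0018, g' = -1.414 → ψ₁ = 0.799
Converged at ψ₁ = 0.799.
Drum-1 compositions:
  1: x = 0.127, y = 0.429
  2: x = 0.117, y = 0.367
  3: x = 0.756, y = 0.204
Drum-2 feed = drum-1 liquid: z₂ = (0.1272, 0.1170, 0.7558).
Drum 2:
Rachford–Rice: g(ψ₂) = Σ zᵢ(Kᵢ−1)/(1+ψ₂(Kᵢ−1)) = 0.
Check two-phase: ΣzᵢKᵢ = 2.322 > 1 and Σzᵢ/Kᵢ = 1.232 > 1, so g(0) = 1.322 > 0 and g(1) = -0.232 < 0.
Iterate (Newton) starting at ψ₂ = 0.5:
  ψ₂ = 0.500: g = 0.0310, g' = -0.729 → ψ₂ = 0.543
  ψ₂ = 0.543: g = 0.0014, g' = -0.667 → ψ₂ = 0.545
Converged at ψ₂ = 0.545.
  1: x = 0.027, y = 0.211
  2: x = 0.026, y = 0.193
  3: x = 0.947, y = 0.596

x_1 (drum 2) = 0.027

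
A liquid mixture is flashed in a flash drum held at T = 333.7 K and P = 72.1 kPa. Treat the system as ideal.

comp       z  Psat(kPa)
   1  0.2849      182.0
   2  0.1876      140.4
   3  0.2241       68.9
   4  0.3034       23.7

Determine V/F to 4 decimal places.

Raoult's law: Kᵢ = Pᵢˢᵃᵗ/P = Pᵢˢᵃᵗ/72.1.
  K_1 = 182.0/72.1 = 2.524272, K_2 = 140.4/72.1 = 1.947295, K_3 = 68.9/72.1 = 0.955617, K_4 = 23.7/72.1 = 0.328710
Newton–Raphson from V/F = 0.5:
  V/F = 0.5000: g = 0.05030, g' = -0.6009 → V/F = 0.5837
  V/F = 0.5837: g = -0.00086, g' = -0.6253 → V/F = 0.5823
Converged at V/F = 0.5823.

V/F = 0.5823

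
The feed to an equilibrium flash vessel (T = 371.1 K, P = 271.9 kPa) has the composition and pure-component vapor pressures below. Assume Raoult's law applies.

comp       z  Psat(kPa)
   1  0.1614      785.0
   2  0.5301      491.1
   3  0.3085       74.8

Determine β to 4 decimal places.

Raoult's law: Kᵢ = Pᵢˢᵃᵗ/P = Pᵢˢᵃᵗ/271.9.
  K_1 = 785.0/271.9 = 2.887091, K_2 = 491.1/271.9 = 1.806179, K_3 = 74.8/271.9 = 0.275101
Let β = V/F and solve Σ zᵢ(Kᵢ−1)/(1+β(Kᵢ−1)) = 0.
Check two-phase: ΣzᵢKᵢ = 1.5083 > 1 and Σzᵢ/Kᵢ = 1.4708 > 1, so g(0) = 0.5083 > 0 and g(1) = -0.4708 < 0.
Newton–Raphson from β = 0.5:
  β = 0.5000: g = 0.11053, g' = -0.7260 → β = 0.6522
  β = 0.6522: g = -0.00758, g' = -0.8468 → β = 0.6433
  β = 0.6433: g = -0.00005, g' = -0.8358 → β = 0.6432
Converged at β = 0.6432.

β = 0.6432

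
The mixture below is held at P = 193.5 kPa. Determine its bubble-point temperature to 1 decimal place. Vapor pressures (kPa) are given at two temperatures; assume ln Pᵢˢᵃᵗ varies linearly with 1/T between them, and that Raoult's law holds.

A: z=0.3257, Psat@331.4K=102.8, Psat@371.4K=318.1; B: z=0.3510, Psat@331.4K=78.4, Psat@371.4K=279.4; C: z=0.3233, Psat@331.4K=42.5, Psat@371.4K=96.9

T = 364.3 K

Bubble-point temperature: ΣzᵢPᵢˢᵃᵗ(T) = P. Interpolate ln Pᵢˢᵃᵗ = aᵢ + bᵢ/T.
  T = 331.4 K: ΣzᵢPᵢˢᵃᵗ = 74.74 kPa
  T = 371.4 K: ΣzᵢPᵢˢᵃᵗ = 233.00 kPa
  T = 351.4 K: ΣzᵢPᵢˢᵃᵗ = 135.92 kPa
  T = 361.4 K: ΣzᵢPᵢˢᵃᵗ = 179.19 kPa
  T = 366.4 K: ΣzᵢPᵢˢᵃᵗ = 204.67 kPa
  T = 363.9 K: ΣzᵢPᵢˢᵃᵗ = 191.59 kPa
Interpolating between 363.9 K and 366.4 K gives T ≈ 364.3 K.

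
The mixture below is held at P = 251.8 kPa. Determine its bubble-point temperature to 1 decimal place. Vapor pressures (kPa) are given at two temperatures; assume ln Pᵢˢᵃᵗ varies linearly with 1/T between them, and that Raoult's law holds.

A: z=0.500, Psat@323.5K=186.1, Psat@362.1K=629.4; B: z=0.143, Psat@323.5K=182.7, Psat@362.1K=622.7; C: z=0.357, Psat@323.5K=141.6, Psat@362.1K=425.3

T = 335.4 K

Bubble-point temperature: ΣzᵢPᵢˢᵃᵗ(T) = P. Interpolate ln Pᵢˢᵃᵗ = aᵢ + bᵢ/T.
  T = 323.5 K: ΣzᵢPᵢˢᵃᵗ = 169.73 kPa
  T = 362.1 K: ΣzᵢPᵢˢᵃᵗ = 555.58 kPa
  T = 342.8 K: ΣzᵢPᵢˢᵃᵗ = 317.38 kPa
  T = 333.1 K: ΣzᵢPᵢˢᵃᵗ = 233.81 kPa
  T = 338.0 K: ΣzᵢPᵢˢᵃᵗ = 273.43 kPa
  T = 335.6 K: ΣzᵢPᵢˢᵃᵗ = 253.39 kPa
Interpolating between 333.1 K and 335.6 K gives T ≈ 335.4 K.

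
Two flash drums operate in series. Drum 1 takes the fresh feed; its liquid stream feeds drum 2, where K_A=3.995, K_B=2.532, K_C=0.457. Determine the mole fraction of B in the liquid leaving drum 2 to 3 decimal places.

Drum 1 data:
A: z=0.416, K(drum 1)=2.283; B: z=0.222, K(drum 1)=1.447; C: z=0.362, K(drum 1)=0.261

x_B (drum 2) = 0.098

Drum 1:
Let ψ₁ = V/F and solve Σ zᵢ(Kᵢ−1)/(1+ψ₁(Kᵢ−1)) = 0.
g(0) = ΣzᵢKᵢ − 1 = 0.365 and g(1) = 1 − Σzᵢ/Kᵢ = -0.723, so a root lies in (0, 1).
Newton iteration, ψ₁⁰ = 0.52:
  ψ₁ = 0.520: g = -0.0338, g' = -0.797 → ψ₁ = 0.478
  ψ₁ = 0.478: g = -0.0007, g' = -0.766 → ψ₁ = 0.477
Converged at ψ₁ = 0.477.
Drum-1 compositions:
  A: x = 0.258, y = 0.589
  B: x = 0.183, y = 0.265
  C: x = 0.559, y = 0.146
Drum-2 feed = drum-1 liquid: z₂ = (0.2581, 0.1830, 0.5589).
Drum 2:
Material balance + equilibrium reduce to Σ zᵢ(Kᵢ−1)/(1+ψ₂(Kᵢ−1)) = 0.
g(0) = ΣzᵢKᵢ − 1 = 0.750 and g(1) = 1 − Σzᵢ/Kᵢ = -0.360, so a root lies in (0, 1).
Newton iteration, ψ₂⁰ = 0.54:
  ψ₂ = 0.540: g = 0.0195, g' = -0.797 → ψ₂ = 0.564
  ψ₂ = 0.564: g = 0.0001, g' = -0.786 → ψ₂ = 0.565
Converged at ψ₂ = 0.565.
  A: x = 0.096, y = 0.383
  B: x = 0.098, y = 0.248
  C: x = 0.806, y = 0.368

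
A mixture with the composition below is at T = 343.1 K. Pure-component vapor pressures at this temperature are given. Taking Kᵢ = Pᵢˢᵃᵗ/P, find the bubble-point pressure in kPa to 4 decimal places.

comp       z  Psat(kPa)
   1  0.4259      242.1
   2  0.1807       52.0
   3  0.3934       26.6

Pbub = 122.9712 kPa

At the bubble point ψ → 0, so ΣzᵢKᵢ = 1 with Kᵢ = Pᵢˢᵃᵗ/P ⇒ P = ΣzᵢPᵢˢᵃᵗ.
P = 0.4259·242.1 + 0.1807·52.0 + 0.3934·26.6 = 122.9712 kPa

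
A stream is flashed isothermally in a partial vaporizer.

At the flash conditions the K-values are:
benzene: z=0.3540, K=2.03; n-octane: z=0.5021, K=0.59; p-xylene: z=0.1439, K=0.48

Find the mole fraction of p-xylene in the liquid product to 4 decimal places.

x_p-xylene = 0.1594

Let β = V/F and solve Σ zᵢ(Kᵢ−1)/(1+β(Kᵢ−1)) = 0.
Feasibility: ΣzᵢKᵢ = 1.0839, Σzᵢ/Kᵢ = 1.3252 — both > 1, two phases present.
Newton iteration, β⁰ = 0.65:
  β = 0.6500: g = -0.17529, g' = -0.3804 → β = 0.1892
  β = 0.1892: g = -0.00102, g' = -0.4101 → β = 0.1867
Converged at β = 0.1867.
Compositions from xᵢ = zᵢ/(1+β(Kᵢ−1)), yᵢ = Kᵢxᵢ:
  benzene: x = 0.2969, y = 0.6027
  n-octane: x = 0.5437, y = 0.3208
  p-xylene: x = 0.1594, y = 0.0765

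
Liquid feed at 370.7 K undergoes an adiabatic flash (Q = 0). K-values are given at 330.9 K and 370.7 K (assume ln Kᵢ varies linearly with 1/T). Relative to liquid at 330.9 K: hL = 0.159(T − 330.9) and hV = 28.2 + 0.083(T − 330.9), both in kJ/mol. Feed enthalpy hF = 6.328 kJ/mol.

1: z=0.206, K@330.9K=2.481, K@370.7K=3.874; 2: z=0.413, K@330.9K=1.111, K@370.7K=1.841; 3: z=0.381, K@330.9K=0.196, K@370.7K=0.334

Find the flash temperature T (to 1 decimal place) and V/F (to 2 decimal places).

Adiabatic flash: solve Rachford–Rice at each trial T, then check hF = ψ·hV(T) + (1−ψ)·hL(T).
  T = 330.9 K: K = (2.481, 1.111, 0.196), RR gives ψ = 0.066, H_out = 1.859 kJ/mol
  T = 370.7 K: K = (3.874, 1.841, 0.334), RR gives ψ = 0.631, H_out = 22.204 kJ/mol
  T = 350.8 K: K = (3.140, 1.451, 0.260), RR gives ψ = 0.393, H_out = 13.647 kJ/mol
  T = 340.9 K: K = (2.802, 1.275, 0.227), RR gives ψ = 0.246, H_out = 8.337 kJ/mol
  T = 335.9 K: K = (2.639, 1.192, 0.211), RR gives ψ = 0.160, H_out = 5.257 kJ/mol
  T = 338.4 K: K = (2.720, 1.233, 0.219), RR gives ψ = 0.204, H_out = 6.834 kJ/mol
  T = 337.1 K: K = (2.678, 1.211, 0.215), RR gives ψ = 0.182, H_out = 6.023 kJ/mol
Linear interpolation between T = 337.1 (H_out = 6.023) and T = 338.4 (H_out = 6.834) on hF = 6.328 gives T ≈ 337.6 K, at which ψ = 0.19.

T = 337.6 K, V/F = 0.19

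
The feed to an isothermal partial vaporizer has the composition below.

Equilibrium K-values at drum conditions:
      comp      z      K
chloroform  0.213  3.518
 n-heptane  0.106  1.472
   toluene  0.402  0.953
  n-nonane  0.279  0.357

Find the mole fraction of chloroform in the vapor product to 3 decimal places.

y_chloroform = 0.336

Iterate (Newton) starting at ψ = 0.5:
  ψ = 0.500: g = -0.0059, g' = -0.532 → ψ = 0.489
Converged at ψ = 0.489.
Compositions from xᵢ = zᵢ/(1+ψ(Kᵢ−1)), yᵢ = Kᵢxᵢ:
  chloroform: x = 0.095, y = 0.336
  n-heptane: x = 0.086, y = 0.127
  toluene: x = 0.411, y = 0.392
  n-nonane: x = 0.407, y = 0.145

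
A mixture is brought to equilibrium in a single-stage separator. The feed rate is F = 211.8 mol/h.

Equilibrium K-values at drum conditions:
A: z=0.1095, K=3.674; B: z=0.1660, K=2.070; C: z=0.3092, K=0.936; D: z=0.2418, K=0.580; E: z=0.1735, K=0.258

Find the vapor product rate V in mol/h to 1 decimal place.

Iterate (Newton) starting at β = 0.5:
  β = 0.5000: g = -0.11266, g' = -0.5352 → β = 0.2895
  β = 0.2895: g = 0.00093, g' = -0.5711 → β = 0.2911
Converged at β = 0.2911.
Then V = β·F = 0.2911·211.8 = 61.7 mol/h and L = F − V = 150.1 mol/h.

V = 61.7 mol/h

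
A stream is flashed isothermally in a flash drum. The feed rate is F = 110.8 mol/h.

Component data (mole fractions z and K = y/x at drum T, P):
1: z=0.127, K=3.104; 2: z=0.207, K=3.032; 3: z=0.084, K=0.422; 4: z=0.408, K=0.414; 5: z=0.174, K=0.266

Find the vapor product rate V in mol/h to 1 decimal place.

V = 23.4 mol/h

Newton–Raphson from ψ = 0.5:
  ψ = 0.500: g = -0.2694, g' = -0.914 → ψ = 0.205
  ψ = 0.205: g = 0.0063, g' = -1.047 → ψ = 0.211
Converged at ψ = 0.211.
Then V = ψ·F = 0.2112·110.8 = 23.4 mol/h and L = F − V = 87.4 mol/h.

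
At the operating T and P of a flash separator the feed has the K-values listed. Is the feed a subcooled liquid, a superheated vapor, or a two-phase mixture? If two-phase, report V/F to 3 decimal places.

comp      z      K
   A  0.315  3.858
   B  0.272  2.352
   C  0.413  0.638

ΣzᵢKᵢ = 2.119; Σzᵢ/Kᵢ = 0.845.
Since Σzᵢ/Kᵢ < 1 the mixture is above its dew point — single vapor phase.

superheated vapor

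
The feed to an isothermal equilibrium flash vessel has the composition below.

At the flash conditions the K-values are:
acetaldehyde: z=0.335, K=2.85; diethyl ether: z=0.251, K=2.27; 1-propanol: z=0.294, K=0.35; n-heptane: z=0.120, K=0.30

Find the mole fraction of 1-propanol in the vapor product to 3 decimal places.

Let β = V/F and solve Σ zᵢ(Kᵢ−1)/(1+β(Kᵢ−1)) = 0.
Feasibility: ΣzᵢKᵢ = 1.663, Σzᵢ/Kᵢ = 1.468 — both > 1, two phases present.
Newton iteration, β⁰ = 0.5:
  β = 0.500: g = 0.1046, g' = -0.873 → β = 0.620
  β = 0.620: g = -0.0014, g' = -0.907 → β = 0.618
Converged at β = 0.618.
Compositions from xᵢ = zᵢ/(1+β(Kᵢ−1)), yᵢ = Kᵢxᵢ:
  acetaldehyde: x = 0.156, y = 0.445
  diethyl ether: x = 0.141, y = 0.319
  1-propanol: x = 0.492, y = 0.172
  n-heptane: x = 0.212, y = 0.063

y_1-propanol = 0.172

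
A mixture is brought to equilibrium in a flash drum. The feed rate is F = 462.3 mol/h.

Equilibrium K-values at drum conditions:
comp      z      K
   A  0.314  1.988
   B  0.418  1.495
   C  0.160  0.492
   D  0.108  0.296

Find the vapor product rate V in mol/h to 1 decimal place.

Newton iteration, V/F⁰ = 0.37:
  V/F = 0.370: g = 0.1992, g' = -0.398 → V/F = 0.870
  V/F = 0.870: g = -0.0306, g' = -0.628 → V/F = 0.822
  V/F = 0.822: g = -0.0015, g' = -0.568 → V/F = 0.819
Converged at V/F = 0.819.
Then V = V/F·F = 0.8189·462.3 = 378.6 mol/h and L = F − V = 83.7 mol/h.

V = 378.6 mol/h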